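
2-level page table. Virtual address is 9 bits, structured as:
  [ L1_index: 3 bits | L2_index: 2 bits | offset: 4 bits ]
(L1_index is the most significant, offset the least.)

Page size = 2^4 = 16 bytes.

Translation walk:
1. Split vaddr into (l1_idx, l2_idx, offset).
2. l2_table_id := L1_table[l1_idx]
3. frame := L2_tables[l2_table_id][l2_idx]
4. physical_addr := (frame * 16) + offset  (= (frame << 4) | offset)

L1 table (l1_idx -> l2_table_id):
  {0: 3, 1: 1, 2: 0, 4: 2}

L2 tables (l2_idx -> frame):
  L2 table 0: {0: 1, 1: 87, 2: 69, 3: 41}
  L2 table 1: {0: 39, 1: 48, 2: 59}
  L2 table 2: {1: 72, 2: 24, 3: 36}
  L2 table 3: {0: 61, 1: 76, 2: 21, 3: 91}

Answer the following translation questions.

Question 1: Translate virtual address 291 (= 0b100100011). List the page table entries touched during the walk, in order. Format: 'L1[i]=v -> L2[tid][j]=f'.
Answer: L1[4]=2 -> L2[2][2]=24

Derivation:
vaddr = 291 = 0b100100011
Split: l1_idx=4, l2_idx=2, offset=3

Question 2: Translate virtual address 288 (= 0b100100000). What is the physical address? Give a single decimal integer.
vaddr = 288 = 0b100100000
Split: l1_idx=4, l2_idx=2, offset=0
L1[4] = 2
L2[2][2] = 24
paddr = 24 * 16 + 0 = 384

Answer: 384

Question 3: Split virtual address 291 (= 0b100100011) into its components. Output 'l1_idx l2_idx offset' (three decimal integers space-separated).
Answer: 4 2 3

Derivation:
vaddr = 291 = 0b100100011
  top 3 bits -> l1_idx = 4
  next 2 bits -> l2_idx = 2
  bottom 4 bits -> offset = 3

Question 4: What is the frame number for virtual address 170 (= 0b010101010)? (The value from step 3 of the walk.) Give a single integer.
Answer: 69

Derivation:
vaddr = 170: l1_idx=2, l2_idx=2
L1[2] = 0; L2[0][2] = 69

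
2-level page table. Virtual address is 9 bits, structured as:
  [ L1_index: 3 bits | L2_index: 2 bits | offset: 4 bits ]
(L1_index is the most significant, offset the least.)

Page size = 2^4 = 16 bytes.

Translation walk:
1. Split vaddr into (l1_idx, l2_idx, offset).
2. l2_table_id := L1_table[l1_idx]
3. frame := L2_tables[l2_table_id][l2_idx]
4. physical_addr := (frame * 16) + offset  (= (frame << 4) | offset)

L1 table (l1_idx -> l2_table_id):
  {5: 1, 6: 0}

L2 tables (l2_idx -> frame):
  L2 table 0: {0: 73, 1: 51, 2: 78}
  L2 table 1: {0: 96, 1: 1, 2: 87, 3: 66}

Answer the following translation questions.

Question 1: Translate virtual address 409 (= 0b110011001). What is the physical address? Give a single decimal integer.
Answer: 825

Derivation:
vaddr = 409 = 0b110011001
Split: l1_idx=6, l2_idx=1, offset=9
L1[6] = 0
L2[0][1] = 51
paddr = 51 * 16 + 9 = 825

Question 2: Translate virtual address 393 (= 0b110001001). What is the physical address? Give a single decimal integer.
vaddr = 393 = 0b110001001
Split: l1_idx=6, l2_idx=0, offset=9
L1[6] = 0
L2[0][0] = 73
paddr = 73 * 16 + 9 = 1177

Answer: 1177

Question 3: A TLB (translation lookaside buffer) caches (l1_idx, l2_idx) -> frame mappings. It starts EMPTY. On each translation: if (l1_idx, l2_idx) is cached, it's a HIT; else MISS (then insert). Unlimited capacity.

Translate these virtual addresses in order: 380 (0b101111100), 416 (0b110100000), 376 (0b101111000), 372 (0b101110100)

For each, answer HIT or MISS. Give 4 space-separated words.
vaddr=380: (5,3) not in TLB -> MISS, insert
vaddr=416: (6,2) not in TLB -> MISS, insert
vaddr=376: (5,3) in TLB -> HIT
vaddr=372: (5,3) in TLB -> HIT

Answer: MISS MISS HIT HIT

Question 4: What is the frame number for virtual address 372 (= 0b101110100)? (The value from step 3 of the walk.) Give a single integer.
vaddr = 372: l1_idx=5, l2_idx=3
L1[5] = 1; L2[1][3] = 66

Answer: 66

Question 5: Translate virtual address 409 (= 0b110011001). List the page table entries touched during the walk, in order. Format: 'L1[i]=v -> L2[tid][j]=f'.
Answer: L1[6]=0 -> L2[0][1]=51

Derivation:
vaddr = 409 = 0b110011001
Split: l1_idx=6, l2_idx=1, offset=9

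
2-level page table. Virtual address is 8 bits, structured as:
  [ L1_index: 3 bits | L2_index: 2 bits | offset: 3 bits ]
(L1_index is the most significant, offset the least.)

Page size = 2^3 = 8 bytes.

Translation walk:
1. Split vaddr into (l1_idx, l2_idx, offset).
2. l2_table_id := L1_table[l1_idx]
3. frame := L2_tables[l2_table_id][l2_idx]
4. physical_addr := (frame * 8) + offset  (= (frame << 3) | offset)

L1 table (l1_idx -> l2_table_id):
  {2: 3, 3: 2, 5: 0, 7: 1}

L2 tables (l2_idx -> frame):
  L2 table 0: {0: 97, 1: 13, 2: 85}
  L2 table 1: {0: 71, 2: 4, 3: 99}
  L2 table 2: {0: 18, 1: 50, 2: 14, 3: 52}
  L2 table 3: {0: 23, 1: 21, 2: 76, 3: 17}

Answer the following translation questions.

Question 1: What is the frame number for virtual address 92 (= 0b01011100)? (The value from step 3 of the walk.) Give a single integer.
Answer: 17

Derivation:
vaddr = 92: l1_idx=2, l2_idx=3
L1[2] = 3; L2[3][3] = 17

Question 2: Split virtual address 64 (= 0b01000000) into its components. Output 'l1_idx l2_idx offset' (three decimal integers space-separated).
vaddr = 64 = 0b01000000
  top 3 bits -> l1_idx = 2
  next 2 bits -> l2_idx = 0
  bottom 3 bits -> offset = 0

Answer: 2 0 0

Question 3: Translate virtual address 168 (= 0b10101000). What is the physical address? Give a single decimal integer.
vaddr = 168 = 0b10101000
Split: l1_idx=5, l2_idx=1, offset=0
L1[5] = 0
L2[0][1] = 13
paddr = 13 * 8 + 0 = 104

Answer: 104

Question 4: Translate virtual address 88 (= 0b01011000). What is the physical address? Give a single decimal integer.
Answer: 136

Derivation:
vaddr = 88 = 0b01011000
Split: l1_idx=2, l2_idx=3, offset=0
L1[2] = 3
L2[3][3] = 17
paddr = 17 * 8 + 0 = 136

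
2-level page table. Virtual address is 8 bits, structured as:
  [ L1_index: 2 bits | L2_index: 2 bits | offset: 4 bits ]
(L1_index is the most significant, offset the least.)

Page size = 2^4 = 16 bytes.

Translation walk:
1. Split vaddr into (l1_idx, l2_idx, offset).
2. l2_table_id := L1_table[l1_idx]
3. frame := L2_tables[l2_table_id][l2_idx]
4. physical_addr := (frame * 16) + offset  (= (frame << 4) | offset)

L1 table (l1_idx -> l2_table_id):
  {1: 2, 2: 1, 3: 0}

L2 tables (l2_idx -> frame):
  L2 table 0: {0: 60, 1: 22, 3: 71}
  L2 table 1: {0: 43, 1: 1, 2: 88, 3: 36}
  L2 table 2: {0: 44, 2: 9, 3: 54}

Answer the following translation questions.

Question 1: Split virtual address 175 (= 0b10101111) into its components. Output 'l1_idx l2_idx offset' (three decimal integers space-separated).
Answer: 2 2 15

Derivation:
vaddr = 175 = 0b10101111
  top 2 bits -> l1_idx = 2
  next 2 bits -> l2_idx = 2
  bottom 4 bits -> offset = 15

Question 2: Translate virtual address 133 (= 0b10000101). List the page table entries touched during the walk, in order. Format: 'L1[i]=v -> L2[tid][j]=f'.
Answer: L1[2]=1 -> L2[1][0]=43

Derivation:
vaddr = 133 = 0b10000101
Split: l1_idx=2, l2_idx=0, offset=5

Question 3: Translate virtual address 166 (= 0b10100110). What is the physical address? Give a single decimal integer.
vaddr = 166 = 0b10100110
Split: l1_idx=2, l2_idx=2, offset=6
L1[2] = 1
L2[1][2] = 88
paddr = 88 * 16 + 6 = 1414

Answer: 1414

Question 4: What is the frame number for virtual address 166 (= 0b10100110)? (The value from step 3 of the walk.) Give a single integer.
vaddr = 166: l1_idx=2, l2_idx=2
L1[2] = 1; L2[1][2] = 88

Answer: 88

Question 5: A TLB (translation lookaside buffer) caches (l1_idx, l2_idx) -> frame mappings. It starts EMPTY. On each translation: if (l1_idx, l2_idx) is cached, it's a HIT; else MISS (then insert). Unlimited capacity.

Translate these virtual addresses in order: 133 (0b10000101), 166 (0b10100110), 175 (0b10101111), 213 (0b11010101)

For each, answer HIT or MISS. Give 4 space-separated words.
vaddr=133: (2,0) not in TLB -> MISS, insert
vaddr=166: (2,2) not in TLB -> MISS, insert
vaddr=175: (2,2) in TLB -> HIT
vaddr=213: (3,1) not in TLB -> MISS, insert

Answer: MISS MISS HIT MISS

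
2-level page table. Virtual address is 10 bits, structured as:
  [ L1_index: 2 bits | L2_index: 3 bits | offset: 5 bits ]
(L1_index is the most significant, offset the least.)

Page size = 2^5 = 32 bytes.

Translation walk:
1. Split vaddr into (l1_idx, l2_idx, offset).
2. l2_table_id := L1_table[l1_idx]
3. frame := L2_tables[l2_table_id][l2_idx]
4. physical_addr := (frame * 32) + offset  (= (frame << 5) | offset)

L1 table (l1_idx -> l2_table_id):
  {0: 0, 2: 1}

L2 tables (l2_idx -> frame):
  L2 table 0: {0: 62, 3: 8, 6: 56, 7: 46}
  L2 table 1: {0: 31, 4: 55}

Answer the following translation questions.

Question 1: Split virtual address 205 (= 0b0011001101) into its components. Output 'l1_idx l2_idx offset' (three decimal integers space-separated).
vaddr = 205 = 0b0011001101
  top 2 bits -> l1_idx = 0
  next 3 bits -> l2_idx = 6
  bottom 5 bits -> offset = 13

Answer: 0 6 13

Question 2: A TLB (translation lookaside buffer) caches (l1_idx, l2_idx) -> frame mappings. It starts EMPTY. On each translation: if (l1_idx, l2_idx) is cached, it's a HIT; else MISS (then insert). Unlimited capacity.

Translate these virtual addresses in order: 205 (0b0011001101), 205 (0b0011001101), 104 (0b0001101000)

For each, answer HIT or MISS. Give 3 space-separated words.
Answer: MISS HIT MISS

Derivation:
vaddr=205: (0,6) not in TLB -> MISS, insert
vaddr=205: (0,6) in TLB -> HIT
vaddr=104: (0,3) not in TLB -> MISS, insert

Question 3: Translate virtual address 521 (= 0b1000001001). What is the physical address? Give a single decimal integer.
vaddr = 521 = 0b1000001001
Split: l1_idx=2, l2_idx=0, offset=9
L1[2] = 1
L2[1][0] = 31
paddr = 31 * 32 + 9 = 1001

Answer: 1001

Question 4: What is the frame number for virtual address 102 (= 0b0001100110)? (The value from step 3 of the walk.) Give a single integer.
vaddr = 102: l1_idx=0, l2_idx=3
L1[0] = 0; L2[0][3] = 8

Answer: 8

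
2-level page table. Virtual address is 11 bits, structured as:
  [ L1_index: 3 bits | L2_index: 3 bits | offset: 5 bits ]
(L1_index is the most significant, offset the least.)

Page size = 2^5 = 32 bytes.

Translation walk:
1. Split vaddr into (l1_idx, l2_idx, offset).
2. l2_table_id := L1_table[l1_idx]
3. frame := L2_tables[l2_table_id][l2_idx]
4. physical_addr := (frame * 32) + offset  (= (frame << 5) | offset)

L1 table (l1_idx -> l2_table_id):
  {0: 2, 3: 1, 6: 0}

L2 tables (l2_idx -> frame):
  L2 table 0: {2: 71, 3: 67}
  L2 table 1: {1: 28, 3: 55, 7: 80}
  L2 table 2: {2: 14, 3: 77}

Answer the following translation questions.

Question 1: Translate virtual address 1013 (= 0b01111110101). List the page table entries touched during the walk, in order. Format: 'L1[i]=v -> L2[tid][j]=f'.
vaddr = 1013 = 0b01111110101
Split: l1_idx=3, l2_idx=7, offset=21

Answer: L1[3]=1 -> L2[1][7]=80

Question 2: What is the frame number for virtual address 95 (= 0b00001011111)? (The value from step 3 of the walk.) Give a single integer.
vaddr = 95: l1_idx=0, l2_idx=2
L1[0] = 2; L2[2][2] = 14

Answer: 14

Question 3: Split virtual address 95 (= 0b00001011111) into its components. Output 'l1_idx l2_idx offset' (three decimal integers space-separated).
vaddr = 95 = 0b00001011111
  top 3 bits -> l1_idx = 0
  next 3 bits -> l2_idx = 2
  bottom 5 bits -> offset = 31

Answer: 0 2 31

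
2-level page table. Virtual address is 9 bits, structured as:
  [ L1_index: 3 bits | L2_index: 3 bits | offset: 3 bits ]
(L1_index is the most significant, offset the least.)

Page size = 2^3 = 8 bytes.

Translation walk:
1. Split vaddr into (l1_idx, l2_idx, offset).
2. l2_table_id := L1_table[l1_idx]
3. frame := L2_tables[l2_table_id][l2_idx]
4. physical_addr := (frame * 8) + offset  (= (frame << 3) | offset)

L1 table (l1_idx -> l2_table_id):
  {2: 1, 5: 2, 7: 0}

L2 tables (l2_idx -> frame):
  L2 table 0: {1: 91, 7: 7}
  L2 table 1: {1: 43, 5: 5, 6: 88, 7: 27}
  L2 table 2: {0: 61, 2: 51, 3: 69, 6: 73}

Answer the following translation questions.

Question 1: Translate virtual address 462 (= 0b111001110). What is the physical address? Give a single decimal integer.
vaddr = 462 = 0b111001110
Split: l1_idx=7, l2_idx=1, offset=6
L1[7] = 0
L2[0][1] = 91
paddr = 91 * 8 + 6 = 734

Answer: 734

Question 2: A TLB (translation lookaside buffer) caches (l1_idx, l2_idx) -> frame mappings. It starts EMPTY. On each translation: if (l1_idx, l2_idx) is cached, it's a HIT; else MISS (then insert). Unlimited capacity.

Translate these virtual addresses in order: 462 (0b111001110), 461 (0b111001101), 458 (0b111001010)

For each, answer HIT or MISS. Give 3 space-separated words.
vaddr=462: (7,1) not in TLB -> MISS, insert
vaddr=461: (7,1) in TLB -> HIT
vaddr=458: (7,1) in TLB -> HIT

Answer: MISS HIT HIT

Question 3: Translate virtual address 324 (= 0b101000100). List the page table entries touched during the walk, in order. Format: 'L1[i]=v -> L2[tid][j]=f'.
vaddr = 324 = 0b101000100
Split: l1_idx=5, l2_idx=0, offset=4

Answer: L1[5]=2 -> L2[2][0]=61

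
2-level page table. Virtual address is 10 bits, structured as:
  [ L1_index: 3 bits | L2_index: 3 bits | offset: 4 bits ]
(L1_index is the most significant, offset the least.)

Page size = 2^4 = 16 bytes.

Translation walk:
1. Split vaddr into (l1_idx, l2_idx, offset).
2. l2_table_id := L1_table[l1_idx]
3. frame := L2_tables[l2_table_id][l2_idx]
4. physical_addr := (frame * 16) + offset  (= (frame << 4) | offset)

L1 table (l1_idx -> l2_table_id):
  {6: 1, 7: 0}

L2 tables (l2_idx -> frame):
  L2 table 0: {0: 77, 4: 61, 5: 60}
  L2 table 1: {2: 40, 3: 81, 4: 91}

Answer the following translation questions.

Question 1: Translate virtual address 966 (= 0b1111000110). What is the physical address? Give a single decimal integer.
vaddr = 966 = 0b1111000110
Split: l1_idx=7, l2_idx=4, offset=6
L1[7] = 0
L2[0][4] = 61
paddr = 61 * 16 + 6 = 982

Answer: 982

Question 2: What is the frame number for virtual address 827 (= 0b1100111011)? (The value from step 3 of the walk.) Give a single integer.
Answer: 81

Derivation:
vaddr = 827: l1_idx=6, l2_idx=3
L1[6] = 1; L2[1][3] = 81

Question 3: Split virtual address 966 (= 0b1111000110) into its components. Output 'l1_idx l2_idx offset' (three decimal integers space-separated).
Answer: 7 4 6

Derivation:
vaddr = 966 = 0b1111000110
  top 3 bits -> l1_idx = 7
  next 3 bits -> l2_idx = 4
  bottom 4 bits -> offset = 6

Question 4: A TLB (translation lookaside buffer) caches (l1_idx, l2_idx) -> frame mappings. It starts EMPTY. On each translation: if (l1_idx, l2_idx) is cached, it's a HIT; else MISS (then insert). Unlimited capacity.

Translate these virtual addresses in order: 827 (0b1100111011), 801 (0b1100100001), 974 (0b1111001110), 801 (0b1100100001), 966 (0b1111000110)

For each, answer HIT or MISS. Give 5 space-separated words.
vaddr=827: (6,3) not in TLB -> MISS, insert
vaddr=801: (6,2) not in TLB -> MISS, insert
vaddr=974: (7,4) not in TLB -> MISS, insert
vaddr=801: (6,2) in TLB -> HIT
vaddr=966: (7,4) in TLB -> HIT

Answer: MISS MISS MISS HIT HIT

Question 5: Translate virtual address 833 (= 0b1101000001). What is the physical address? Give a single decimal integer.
Answer: 1457

Derivation:
vaddr = 833 = 0b1101000001
Split: l1_idx=6, l2_idx=4, offset=1
L1[6] = 1
L2[1][4] = 91
paddr = 91 * 16 + 1 = 1457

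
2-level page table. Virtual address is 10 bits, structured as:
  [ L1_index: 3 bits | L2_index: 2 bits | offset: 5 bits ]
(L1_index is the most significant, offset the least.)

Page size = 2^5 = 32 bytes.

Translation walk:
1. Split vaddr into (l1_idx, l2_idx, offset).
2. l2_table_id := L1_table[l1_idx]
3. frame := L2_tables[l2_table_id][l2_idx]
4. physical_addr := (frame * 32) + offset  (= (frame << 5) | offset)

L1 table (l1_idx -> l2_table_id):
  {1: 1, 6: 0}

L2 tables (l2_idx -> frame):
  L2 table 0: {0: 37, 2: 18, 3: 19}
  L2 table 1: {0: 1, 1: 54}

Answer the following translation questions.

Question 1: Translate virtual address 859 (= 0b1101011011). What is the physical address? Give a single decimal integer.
Answer: 603

Derivation:
vaddr = 859 = 0b1101011011
Split: l1_idx=6, l2_idx=2, offset=27
L1[6] = 0
L2[0][2] = 18
paddr = 18 * 32 + 27 = 603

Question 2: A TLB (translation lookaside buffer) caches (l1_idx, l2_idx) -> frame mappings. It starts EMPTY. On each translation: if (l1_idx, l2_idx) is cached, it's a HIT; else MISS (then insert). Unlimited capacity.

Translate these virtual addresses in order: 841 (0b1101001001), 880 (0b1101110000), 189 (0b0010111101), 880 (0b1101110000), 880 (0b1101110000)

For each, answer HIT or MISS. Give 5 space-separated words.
vaddr=841: (6,2) not in TLB -> MISS, insert
vaddr=880: (6,3) not in TLB -> MISS, insert
vaddr=189: (1,1) not in TLB -> MISS, insert
vaddr=880: (6,3) in TLB -> HIT
vaddr=880: (6,3) in TLB -> HIT

Answer: MISS MISS MISS HIT HIT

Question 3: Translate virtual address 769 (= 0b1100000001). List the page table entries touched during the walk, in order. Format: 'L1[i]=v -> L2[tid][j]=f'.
Answer: L1[6]=0 -> L2[0][0]=37

Derivation:
vaddr = 769 = 0b1100000001
Split: l1_idx=6, l2_idx=0, offset=1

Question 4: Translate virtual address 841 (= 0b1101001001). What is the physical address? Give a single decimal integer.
Answer: 585

Derivation:
vaddr = 841 = 0b1101001001
Split: l1_idx=6, l2_idx=2, offset=9
L1[6] = 0
L2[0][2] = 18
paddr = 18 * 32 + 9 = 585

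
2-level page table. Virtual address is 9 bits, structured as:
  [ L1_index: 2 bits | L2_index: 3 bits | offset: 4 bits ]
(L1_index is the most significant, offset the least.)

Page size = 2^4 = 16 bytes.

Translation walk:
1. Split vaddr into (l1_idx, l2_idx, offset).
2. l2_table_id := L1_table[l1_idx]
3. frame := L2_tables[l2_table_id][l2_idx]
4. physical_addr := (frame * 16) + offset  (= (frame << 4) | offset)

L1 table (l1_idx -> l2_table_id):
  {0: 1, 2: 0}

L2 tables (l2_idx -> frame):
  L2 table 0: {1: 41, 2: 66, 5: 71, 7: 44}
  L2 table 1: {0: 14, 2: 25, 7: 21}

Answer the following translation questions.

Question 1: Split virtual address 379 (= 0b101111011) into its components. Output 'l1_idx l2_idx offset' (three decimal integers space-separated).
Answer: 2 7 11

Derivation:
vaddr = 379 = 0b101111011
  top 2 bits -> l1_idx = 2
  next 3 bits -> l2_idx = 7
  bottom 4 bits -> offset = 11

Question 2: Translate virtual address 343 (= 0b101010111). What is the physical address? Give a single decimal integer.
vaddr = 343 = 0b101010111
Split: l1_idx=2, l2_idx=5, offset=7
L1[2] = 0
L2[0][5] = 71
paddr = 71 * 16 + 7 = 1143

Answer: 1143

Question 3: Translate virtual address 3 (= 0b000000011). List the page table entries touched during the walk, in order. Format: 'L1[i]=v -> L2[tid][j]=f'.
Answer: L1[0]=1 -> L2[1][0]=14

Derivation:
vaddr = 3 = 0b000000011
Split: l1_idx=0, l2_idx=0, offset=3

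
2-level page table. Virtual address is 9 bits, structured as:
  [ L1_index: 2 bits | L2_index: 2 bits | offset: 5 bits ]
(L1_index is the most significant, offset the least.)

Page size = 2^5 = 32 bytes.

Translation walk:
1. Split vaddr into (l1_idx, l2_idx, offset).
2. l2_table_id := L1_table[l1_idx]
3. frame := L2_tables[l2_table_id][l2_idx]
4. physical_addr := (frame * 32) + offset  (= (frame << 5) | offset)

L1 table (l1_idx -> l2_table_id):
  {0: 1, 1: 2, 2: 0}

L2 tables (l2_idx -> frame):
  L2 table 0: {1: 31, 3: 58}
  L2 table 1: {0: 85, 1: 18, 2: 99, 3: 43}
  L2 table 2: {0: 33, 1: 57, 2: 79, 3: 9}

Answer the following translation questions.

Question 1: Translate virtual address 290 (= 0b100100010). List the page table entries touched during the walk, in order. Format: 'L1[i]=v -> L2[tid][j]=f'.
Answer: L1[2]=0 -> L2[0][1]=31

Derivation:
vaddr = 290 = 0b100100010
Split: l1_idx=2, l2_idx=1, offset=2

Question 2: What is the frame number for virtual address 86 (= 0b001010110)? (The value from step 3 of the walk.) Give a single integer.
Answer: 99

Derivation:
vaddr = 86: l1_idx=0, l2_idx=2
L1[0] = 1; L2[1][2] = 99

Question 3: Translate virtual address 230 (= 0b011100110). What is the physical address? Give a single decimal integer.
Answer: 294

Derivation:
vaddr = 230 = 0b011100110
Split: l1_idx=1, l2_idx=3, offset=6
L1[1] = 2
L2[2][3] = 9
paddr = 9 * 32 + 6 = 294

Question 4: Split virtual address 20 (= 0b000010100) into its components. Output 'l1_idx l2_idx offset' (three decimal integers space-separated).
Answer: 0 0 20

Derivation:
vaddr = 20 = 0b000010100
  top 2 bits -> l1_idx = 0
  next 2 bits -> l2_idx = 0
  bottom 5 bits -> offset = 20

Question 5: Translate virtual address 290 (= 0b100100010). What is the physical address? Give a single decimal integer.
Answer: 994

Derivation:
vaddr = 290 = 0b100100010
Split: l1_idx=2, l2_idx=1, offset=2
L1[2] = 0
L2[0][1] = 31
paddr = 31 * 32 + 2 = 994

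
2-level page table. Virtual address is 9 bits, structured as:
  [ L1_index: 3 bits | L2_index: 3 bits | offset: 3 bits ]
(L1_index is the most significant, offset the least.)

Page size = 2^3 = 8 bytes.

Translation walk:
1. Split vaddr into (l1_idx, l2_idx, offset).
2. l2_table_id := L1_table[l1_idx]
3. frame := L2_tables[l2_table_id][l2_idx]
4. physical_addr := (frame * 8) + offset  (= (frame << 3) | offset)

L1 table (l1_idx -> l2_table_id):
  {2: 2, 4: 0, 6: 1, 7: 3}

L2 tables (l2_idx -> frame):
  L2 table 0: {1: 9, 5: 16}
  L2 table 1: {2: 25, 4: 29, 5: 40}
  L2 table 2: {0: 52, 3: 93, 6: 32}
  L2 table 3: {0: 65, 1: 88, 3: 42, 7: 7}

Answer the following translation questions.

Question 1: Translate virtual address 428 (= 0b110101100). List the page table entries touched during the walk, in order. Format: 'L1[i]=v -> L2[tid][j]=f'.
Answer: L1[6]=1 -> L2[1][5]=40

Derivation:
vaddr = 428 = 0b110101100
Split: l1_idx=6, l2_idx=5, offset=4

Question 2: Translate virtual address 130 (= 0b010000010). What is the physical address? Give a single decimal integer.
vaddr = 130 = 0b010000010
Split: l1_idx=2, l2_idx=0, offset=2
L1[2] = 2
L2[2][0] = 52
paddr = 52 * 8 + 2 = 418

Answer: 418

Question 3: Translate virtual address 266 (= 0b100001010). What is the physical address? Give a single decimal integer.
vaddr = 266 = 0b100001010
Split: l1_idx=4, l2_idx=1, offset=2
L1[4] = 0
L2[0][1] = 9
paddr = 9 * 8 + 2 = 74

Answer: 74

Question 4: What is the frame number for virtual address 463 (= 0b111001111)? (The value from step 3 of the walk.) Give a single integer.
Answer: 88

Derivation:
vaddr = 463: l1_idx=7, l2_idx=1
L1[7] = 3; L2[3][1] = 88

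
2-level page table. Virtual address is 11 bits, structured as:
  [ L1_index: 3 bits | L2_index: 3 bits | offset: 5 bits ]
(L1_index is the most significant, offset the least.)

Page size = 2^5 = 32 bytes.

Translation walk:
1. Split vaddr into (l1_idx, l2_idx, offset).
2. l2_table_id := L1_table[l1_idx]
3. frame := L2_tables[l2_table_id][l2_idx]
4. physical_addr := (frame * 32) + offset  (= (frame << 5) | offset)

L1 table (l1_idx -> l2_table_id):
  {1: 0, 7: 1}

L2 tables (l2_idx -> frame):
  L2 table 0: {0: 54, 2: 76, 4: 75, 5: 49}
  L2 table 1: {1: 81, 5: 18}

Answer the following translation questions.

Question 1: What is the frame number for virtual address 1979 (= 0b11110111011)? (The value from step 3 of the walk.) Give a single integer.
vaddr = 1979: l1_idx=7, l2_idx=5
L1[7] = 1; L2[1][5] = 18

Answer: 18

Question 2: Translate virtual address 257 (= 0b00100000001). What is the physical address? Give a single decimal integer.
Answer: 1729

Derivation:
vaddr = 257 = 0b00100000001
Split: l1_idx=1, l2_idx=0, offset=1
L1[1] = 0
L2[0][0] = 54
paddr = 54 * 32 + 1 = 1729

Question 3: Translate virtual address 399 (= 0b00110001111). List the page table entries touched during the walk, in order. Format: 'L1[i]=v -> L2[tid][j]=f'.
vaddr = 399 = 0b00110001111
Split: l1_idx=1, l2_idx=4, offset=15

Answer: L1[1]=0 -> L2[0][4]=75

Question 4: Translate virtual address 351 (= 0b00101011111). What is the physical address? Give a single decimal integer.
vaddr = 351 = 0b00101011111
Split: l1_idx=1, l2_idx=2, offset=31
L1[1] = 0
L2[0][2] = 76
paddr = 76 * 32 + 31 = 2463

Answer: 2463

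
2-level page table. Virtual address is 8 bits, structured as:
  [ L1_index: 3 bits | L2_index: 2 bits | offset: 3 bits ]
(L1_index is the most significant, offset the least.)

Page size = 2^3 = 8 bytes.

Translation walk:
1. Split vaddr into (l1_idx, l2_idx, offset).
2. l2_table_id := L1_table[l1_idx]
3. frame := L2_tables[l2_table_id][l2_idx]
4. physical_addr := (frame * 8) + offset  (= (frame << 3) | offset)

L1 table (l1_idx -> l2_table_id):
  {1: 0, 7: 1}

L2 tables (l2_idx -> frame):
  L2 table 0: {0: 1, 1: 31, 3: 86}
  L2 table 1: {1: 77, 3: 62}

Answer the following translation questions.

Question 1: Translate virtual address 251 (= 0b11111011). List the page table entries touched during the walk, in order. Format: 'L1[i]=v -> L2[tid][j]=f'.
Answer: L1[7]=1 -> L2[1][3]=62

Derivation:
vaddr = 251 = 0b11111011
Split: l1_idx=7, l2_idx=3, offset=3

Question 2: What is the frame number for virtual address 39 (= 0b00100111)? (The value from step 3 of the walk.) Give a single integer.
Answer: 1

Derivation:
vaddr = 39: l1_idx=1, l2_idx=0
L1[1] = 0; L2[0][0] = 1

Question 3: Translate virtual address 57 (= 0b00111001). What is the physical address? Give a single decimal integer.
Answer: 689

Derivation:
vaddr = 57 = 0b00111001
Split: l1_idx=1, l2_idx=3, offset=1
L1[1] = 0
L2[0][3] = 86
paddr = 86 * 8 + 1 = 689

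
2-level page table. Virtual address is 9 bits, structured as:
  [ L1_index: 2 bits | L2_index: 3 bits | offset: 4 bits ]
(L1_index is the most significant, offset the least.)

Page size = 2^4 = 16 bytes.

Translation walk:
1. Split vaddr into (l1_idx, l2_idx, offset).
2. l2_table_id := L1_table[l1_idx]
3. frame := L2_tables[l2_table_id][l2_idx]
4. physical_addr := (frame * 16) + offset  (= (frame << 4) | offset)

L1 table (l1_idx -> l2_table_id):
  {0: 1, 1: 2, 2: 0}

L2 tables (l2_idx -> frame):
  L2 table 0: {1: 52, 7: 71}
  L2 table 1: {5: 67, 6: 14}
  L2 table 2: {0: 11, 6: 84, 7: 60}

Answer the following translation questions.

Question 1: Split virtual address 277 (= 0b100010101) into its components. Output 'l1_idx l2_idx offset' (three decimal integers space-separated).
vaddr = 277 = 0b100010101
  top 2 bits -> l1_idx = 2
  next 3 bits -> l2_idx = 1
  bottom 4 bits -> offset = 5

Answer: 2 1 5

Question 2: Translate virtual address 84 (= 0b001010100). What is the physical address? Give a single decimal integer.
vaddr = 84 = 0b001010100
Split: l1_idx=0, l2_idx=5, offset=4
L1[0] = 1
L2[1][5] = 67
paddr = 67 * 16 + 4 = 1076

Answer: 1076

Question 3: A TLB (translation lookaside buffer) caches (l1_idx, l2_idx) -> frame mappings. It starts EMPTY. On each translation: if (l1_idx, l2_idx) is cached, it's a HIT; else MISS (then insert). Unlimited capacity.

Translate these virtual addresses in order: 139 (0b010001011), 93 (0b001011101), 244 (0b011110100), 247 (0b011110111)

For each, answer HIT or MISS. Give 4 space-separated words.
vaddr=139: (1,0) not in TLB -> MISS, insert
vaddr=93: (0,5) not in TLB -> MISS, insert
vaddr=244: (1,7) not in TLB -> MISS, insert
vaddr=247: (1,7) in TLB -> HIT

Answer: MISS MISS MISS HIT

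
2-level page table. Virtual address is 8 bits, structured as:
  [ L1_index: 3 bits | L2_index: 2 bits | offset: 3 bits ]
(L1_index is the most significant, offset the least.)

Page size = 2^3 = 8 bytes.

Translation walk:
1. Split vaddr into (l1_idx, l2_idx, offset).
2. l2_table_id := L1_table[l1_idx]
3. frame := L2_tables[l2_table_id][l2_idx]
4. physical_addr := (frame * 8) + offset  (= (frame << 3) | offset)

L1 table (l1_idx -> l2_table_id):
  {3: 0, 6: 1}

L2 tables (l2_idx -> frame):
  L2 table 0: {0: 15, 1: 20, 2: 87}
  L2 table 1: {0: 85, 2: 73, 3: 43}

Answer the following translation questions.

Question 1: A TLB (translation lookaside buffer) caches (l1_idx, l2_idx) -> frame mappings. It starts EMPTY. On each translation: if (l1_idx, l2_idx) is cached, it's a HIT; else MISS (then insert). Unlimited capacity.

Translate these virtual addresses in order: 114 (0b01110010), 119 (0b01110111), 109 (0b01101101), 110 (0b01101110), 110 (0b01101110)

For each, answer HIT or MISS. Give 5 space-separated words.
Answer: MISS HIT MISS HIT HIT

Derivation:
vaddr=114: (3,2) not in TLB -> MISS, insert
vaddr=119: (3,2) in TLB -> HIT
vaddr=109: (3,1) not in TLB -> MISS, insert
vaddr=110: (3,1) in TLB -> HIT
vaddr=110: (3,1) in TLB -> HIT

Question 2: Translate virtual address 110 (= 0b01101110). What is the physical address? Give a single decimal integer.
vaddr = 110 = 0b01101110
Split: l1_idx=3, l2_idx=1, offset=6
L1[3] = 0
L2[0][1] = 20
paddr = 20 * 8 + 6 = 166

Answer: 166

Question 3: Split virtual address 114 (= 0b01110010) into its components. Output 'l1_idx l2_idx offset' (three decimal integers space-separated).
Answer: 3 2 2

Derivation:
vaddr = 114 = 0b01110010
  top 3 bits -> l1_idx = 3
  next 2 bits -> l2_idx = 2
  bottom 3 bits -> offset = 2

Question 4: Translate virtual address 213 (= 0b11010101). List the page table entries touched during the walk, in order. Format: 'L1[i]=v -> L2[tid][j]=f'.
Answer: L1[6]=1 -> L2[1][2]=73

Derivation:
vaddr = 213 = 0b11010101
Split: l1_idx=6, l2_idx=2, offset=5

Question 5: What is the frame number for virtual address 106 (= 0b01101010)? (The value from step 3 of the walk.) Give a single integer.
Answer: 20

Derivation:
vaddr = 106: l1_idx=3, l2_idx=1
L1[3] = 0; L2[0][1] = 20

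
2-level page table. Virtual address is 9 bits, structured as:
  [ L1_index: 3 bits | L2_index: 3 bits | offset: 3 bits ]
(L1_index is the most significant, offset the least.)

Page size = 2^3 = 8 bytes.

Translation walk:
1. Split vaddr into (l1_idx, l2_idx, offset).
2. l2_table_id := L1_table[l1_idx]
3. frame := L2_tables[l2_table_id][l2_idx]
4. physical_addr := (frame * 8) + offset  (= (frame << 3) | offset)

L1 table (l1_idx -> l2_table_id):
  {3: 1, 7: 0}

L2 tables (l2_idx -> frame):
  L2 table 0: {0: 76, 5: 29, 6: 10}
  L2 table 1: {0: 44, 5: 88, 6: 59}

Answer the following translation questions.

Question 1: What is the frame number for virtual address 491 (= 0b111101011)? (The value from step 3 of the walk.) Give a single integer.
vaddr = 491: l1_idx=7, l2_idx=5
L1[7] = 0; L2[0][5] = 29

Answer: 29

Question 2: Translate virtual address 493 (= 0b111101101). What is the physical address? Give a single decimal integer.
vaddr = 493 = 0b111101101
Split: l1_idx=7, l2_idx=5, offset=5
L1[7] = 0
L2[0][5] = 29
paddr = 29 * 8 + 5 = 237

Answer: 237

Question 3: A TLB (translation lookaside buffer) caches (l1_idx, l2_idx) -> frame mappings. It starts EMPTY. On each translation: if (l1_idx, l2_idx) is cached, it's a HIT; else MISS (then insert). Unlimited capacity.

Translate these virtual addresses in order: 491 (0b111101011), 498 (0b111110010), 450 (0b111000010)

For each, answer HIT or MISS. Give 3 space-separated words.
vaddr=491: (7,5) not in TLB -> MISS, insert
vaddr=498: (7,6) not in TLB -> MISS, insert
vaddr=450: (7,0) not in TLB -> MISS, insert

Answer: MISS MISS MISS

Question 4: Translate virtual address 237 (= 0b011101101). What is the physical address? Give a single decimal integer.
Answer: 709

Derivation:
vaddr = 237 = 0b011101101
Split: l1_idx=3, l2_idx=5, offset=5
L1[3] = 1
L2[1][5] = 88
paddr = 88 * 8 + 5 = 709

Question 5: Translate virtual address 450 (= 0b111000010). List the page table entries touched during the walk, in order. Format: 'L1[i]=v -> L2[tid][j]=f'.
vaddr = 450 = 0b111000010
Split: l1_idx=7, l2_idx=0, offset=2

Answer: L1[7]=0 -> L2[0][0]=76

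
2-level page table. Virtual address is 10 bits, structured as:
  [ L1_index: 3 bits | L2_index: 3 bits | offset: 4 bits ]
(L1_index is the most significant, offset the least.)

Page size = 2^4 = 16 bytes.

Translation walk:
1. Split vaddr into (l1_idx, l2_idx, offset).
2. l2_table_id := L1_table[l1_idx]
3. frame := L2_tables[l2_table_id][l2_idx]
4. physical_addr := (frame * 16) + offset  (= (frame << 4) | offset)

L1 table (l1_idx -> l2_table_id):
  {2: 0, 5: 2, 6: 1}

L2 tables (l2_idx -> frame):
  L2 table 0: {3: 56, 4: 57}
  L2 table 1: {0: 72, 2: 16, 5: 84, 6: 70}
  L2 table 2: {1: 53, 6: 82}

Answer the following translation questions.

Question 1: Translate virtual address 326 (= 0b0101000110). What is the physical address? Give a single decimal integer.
vaddr = 326 = 0b0101000110
Split: l1_idx=2, l2_idx=4, offset=6
L1[2] = 0
L2[0][4] = 57
paddr = 57 * 16 + 6 = 918

Answer: 918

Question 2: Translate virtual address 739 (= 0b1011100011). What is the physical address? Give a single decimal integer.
Answer: 1315

Derivation:
vaddr = 739 = 0b1011100011
Split: l1_idx=5, l2_idx=6, offset=3
L1[5] = 2
L2[2][6] = 82
paddr = 82 * 16 + 3 = 1315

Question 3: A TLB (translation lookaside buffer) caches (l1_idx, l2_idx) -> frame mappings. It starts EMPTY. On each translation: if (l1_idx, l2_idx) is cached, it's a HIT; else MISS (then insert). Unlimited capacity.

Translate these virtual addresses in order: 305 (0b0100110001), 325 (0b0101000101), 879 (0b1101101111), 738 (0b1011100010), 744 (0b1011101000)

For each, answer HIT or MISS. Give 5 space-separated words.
Answer: MISS MISS MISS MISS HIT

Derivation:
vaddr=305: (2,3) not in TLB -> MISS, insert
vaddr=325: (2,4) not in TLB -> MISS, insert
vaddr=879: (6,6) not in TLB -> MISS, insert
vaddr=738: (5,6) not in TLB -> MISS, insert
vaddr=744: (5,6) in TLB -> HIT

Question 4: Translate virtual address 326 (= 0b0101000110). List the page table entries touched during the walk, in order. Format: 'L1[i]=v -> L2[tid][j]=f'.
Answer: L1[2]=0 -> L2[0][4]=57

Derivation:
vaddr = 326 = 0b0101000110
Split: l1_idx=2, l2_idx=4, offset=6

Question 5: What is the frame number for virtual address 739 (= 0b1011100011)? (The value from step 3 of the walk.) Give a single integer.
Answer: 82

Derivation:
vaddr = 739: l1_idx=5, l2_idx=6
L1[5] = 2; L2[2][6] = 82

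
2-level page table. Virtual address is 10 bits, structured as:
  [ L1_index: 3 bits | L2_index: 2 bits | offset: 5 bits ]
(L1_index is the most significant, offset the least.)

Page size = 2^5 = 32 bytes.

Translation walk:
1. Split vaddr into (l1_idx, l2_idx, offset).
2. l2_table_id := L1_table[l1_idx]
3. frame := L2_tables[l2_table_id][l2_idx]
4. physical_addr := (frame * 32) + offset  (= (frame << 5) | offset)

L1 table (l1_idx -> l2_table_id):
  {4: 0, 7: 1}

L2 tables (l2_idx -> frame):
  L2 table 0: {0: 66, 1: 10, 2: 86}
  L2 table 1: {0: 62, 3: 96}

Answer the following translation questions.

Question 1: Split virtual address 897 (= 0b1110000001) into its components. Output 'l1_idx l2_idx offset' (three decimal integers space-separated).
vaddr = 897 = 0b1110000001
  top 3 bits -> l1_idx = 7
  next 2 bits -> l2_idx = 0
  bottom 5 bits -> offset = 1

Answer: 7 0 1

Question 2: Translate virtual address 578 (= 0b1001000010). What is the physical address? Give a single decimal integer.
vaddr = 578 = 0b1001000010
Split: l1_idx=4, l2_idx=2, offset=2
L1[4] = 0
L2[0][2] = 86
paddr = 86 * 32 + 2 = 2754

Answer: 2754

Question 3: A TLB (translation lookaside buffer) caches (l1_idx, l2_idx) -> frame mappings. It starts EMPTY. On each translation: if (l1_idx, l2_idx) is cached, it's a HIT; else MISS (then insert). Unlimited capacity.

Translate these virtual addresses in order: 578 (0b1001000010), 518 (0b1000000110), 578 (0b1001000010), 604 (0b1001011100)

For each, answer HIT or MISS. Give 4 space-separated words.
vaddr=578: (4,2) not in TLB -> MISS, insert
vaddr=518: (4,0) not in TLB -> MISS, insert
vaddr=578: (4,2) in TLB -> HIT
vaddr=604: (4,2) in TLB -> HIT

Answer: MISS MISS HIT HIT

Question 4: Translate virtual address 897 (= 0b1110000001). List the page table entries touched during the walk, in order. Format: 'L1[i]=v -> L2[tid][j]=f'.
Answer: L1[7]=1 -> L2[1][0]=62

Derivation:
vaddr = 897 = 0b1110000001
Split: l1_idx=7, l2_idx=0, offset=1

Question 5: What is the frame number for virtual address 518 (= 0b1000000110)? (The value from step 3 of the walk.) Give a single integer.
Answer: 66

Derivation:
vaddr = 518: l1_idx=4, l2_idx=0
L1[4] = 0; L2[0][0] = 66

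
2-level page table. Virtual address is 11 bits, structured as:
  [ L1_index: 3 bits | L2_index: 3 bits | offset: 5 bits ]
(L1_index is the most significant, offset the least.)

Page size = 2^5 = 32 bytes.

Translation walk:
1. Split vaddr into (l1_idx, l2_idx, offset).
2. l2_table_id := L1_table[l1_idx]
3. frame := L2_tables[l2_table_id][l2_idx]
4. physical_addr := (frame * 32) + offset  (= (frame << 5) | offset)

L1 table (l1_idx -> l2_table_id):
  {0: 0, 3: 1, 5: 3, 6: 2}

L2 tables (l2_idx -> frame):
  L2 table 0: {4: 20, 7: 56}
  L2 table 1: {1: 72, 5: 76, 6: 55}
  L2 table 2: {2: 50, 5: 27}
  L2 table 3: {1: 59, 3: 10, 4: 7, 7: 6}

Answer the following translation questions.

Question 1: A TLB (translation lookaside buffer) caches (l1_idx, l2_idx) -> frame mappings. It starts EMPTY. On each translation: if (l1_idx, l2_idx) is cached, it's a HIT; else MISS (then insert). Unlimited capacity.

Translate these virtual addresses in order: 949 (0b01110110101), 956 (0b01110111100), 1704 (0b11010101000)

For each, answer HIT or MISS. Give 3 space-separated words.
Answer: MISS HIT MISS

Derivation:
vaddr=949: (3,5) not in TLB -> MISS, insert
vaddr=956: (3,5) in TLB -> HIT
vaddr=1704: (6,5) not in TLB -> MISS, insert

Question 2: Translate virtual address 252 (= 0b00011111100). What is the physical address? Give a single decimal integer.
vaddr = 252 = 0b00011111100
Split: l1_idx=0, l2_idx=7, offset=28
L1[0] = 0
L2[0][7] = 56
paddr = 56 * 32 + 28 = 1820

Answer: 1820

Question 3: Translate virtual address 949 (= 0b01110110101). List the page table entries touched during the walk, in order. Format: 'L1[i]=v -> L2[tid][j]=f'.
Answer: L1[3]=1 -> L2[1][5]=76

Derivation:
vaddr = 949 = 0b01110110101
Split: l1_idx=3, l2_idx=5, offset=21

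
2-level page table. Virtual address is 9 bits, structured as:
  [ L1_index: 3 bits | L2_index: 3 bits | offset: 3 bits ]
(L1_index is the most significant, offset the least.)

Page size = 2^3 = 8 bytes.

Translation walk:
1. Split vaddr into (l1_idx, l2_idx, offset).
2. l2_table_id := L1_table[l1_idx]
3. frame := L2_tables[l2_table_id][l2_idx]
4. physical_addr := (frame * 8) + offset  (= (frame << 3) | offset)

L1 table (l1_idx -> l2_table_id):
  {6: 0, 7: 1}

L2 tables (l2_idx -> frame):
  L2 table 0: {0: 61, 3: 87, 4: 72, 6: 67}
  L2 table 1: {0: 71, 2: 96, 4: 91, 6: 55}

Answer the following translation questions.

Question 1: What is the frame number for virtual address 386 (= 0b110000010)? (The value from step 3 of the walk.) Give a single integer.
vaddr = 386: l1_idx=6, l2_idx=0
L1[6] = 0; L2[0][0] = 61

Answer: 61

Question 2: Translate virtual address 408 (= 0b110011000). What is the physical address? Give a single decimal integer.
Answer: 696

Derivation:
vaddr = 408 = 0b110011000
Split: l1_idx=6, l2_idx=3, offset=0
L1[6] = 0
L2[0][3] = 87
paddr = 87 * 8 + 0 = 696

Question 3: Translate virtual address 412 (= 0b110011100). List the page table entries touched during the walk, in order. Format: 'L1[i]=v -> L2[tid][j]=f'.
Answer: L1[6]=0 -> L2[0][3]=87

Derivation:
vaddr = 412 = 0b110011100
Split: l1_idx=6, l2_idx=3, offset=4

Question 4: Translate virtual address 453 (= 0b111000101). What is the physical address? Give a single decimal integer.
vaddr = 453 = 0b111000101
Split: l1_idx=7, l2_idx=0, offset=5
L1[7] = 1
L2[1][0] = 71
paddr = 71 * 8 + 5 = 573

Answer: 573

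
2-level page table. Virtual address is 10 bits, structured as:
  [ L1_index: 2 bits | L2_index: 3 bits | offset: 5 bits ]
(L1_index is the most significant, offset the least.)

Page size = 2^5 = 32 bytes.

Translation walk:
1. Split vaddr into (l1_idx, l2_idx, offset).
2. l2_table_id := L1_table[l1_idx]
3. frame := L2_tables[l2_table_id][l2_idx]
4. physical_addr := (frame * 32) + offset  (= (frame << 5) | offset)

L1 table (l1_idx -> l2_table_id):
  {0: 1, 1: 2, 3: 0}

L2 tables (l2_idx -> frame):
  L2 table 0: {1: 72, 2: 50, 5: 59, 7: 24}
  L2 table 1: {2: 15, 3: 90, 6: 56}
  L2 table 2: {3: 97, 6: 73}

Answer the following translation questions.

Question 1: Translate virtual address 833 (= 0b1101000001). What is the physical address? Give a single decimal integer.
Answer: 1601

Derivation:
vaddr = 833 = 0b1101000001
Split: l1_idx=3, l2_idx=2, offset=1
L1[3] = 0
L2[0][2] = 50
paddr = 50 * 32 + 1 = 1601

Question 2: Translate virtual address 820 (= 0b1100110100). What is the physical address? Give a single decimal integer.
vaddr = 820 = 0b1100110100
Split: l1_idx=3, l2_idx=1, offset=20
L1[3] = 0
L2[0][1] = 72
paddr = 72 * 32 + 20 = 2324

Answer: 2324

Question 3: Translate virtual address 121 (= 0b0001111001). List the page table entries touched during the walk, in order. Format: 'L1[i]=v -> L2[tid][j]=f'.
Answer: L1[0]=1 -> L2[1][3]=90

Derivation:
vaddr = 121 = 0b0001111001
Split: l1_idx=0, l2_idx=3, offset=25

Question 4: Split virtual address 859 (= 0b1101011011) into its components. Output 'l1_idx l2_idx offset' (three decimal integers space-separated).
Answer: 3 2 27

Derivation:
vaddr = 859 = 0b1101011011
  top 2 bits -> l1_idx = 3
  next 3 bits -> l2_idx = 2
  bottom 5 bits -> offset = 27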